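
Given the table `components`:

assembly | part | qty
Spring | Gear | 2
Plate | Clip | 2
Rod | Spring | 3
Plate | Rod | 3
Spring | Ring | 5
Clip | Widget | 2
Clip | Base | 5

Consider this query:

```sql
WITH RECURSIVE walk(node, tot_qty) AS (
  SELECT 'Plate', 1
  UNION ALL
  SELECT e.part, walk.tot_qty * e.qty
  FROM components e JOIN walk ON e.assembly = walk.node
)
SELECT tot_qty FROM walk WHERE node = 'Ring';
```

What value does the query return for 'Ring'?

45

Base: (Plate, tot_qty=1).
Iteration 1: components of {Plate} -> Clip = 1*2 = 2, Rod = 1*3 = 3.
Iteration 2: components of {Clip,Rod} -> Base = 2*5 = 10, Spring = 3*3 = 9, Widget = 2*2 = 4.
Iteration 3: components of {Base,Spring,Widget} -> Gear = 9*2 = 18, Ring = 9*5 = 45.
Iteration 4: no further components; recursion stops.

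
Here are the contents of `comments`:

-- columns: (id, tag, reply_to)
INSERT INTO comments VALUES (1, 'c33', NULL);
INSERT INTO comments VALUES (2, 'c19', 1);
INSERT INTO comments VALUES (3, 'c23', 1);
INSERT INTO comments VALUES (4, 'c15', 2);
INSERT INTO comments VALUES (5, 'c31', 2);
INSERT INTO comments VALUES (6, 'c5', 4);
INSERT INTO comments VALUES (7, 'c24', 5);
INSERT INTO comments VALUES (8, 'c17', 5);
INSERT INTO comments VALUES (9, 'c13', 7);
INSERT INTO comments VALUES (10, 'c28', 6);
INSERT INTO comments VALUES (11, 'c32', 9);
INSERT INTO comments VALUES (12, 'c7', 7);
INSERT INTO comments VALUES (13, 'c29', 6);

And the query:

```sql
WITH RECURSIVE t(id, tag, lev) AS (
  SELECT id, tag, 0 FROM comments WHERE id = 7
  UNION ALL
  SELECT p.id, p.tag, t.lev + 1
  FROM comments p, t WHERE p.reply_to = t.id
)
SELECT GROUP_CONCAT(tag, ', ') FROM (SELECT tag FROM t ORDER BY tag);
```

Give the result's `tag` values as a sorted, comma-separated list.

Base: id=7 (c24) at lev 0.
Iteration 1: rows with reply_to in {7} -> c13 (id 9, lev 1), c7 (id 12, lev 1).
Iteration 2: rows with reply_to in {9,12} -> c32 (id 11, lev 2).
Iteration 3: no rows with reply_to in {11}; recursion stops.

c13, c24, c32, c7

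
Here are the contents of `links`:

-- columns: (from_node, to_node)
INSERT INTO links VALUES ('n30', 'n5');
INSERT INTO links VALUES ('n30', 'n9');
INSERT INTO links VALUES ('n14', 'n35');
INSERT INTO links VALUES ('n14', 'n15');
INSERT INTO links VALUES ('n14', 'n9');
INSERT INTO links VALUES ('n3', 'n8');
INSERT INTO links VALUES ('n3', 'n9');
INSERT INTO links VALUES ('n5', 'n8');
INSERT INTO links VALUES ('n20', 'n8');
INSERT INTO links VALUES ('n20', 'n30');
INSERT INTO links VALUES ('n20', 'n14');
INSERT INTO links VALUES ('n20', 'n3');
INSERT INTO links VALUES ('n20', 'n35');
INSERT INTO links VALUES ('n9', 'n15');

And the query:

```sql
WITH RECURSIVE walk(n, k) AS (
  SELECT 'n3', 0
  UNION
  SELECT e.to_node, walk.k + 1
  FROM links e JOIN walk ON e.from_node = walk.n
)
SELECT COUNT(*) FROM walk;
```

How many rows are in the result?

4

Base: (n3, k=0).
Iteration 1: edges from {n3} -> (n8, k=1), (n9, k=1).
Iteration 2: edges from {n8,n9} -> (n15, k=2).
Iteration 3: no outgoing edges from {n15}; recursion stops.
Total rows emitted: 4.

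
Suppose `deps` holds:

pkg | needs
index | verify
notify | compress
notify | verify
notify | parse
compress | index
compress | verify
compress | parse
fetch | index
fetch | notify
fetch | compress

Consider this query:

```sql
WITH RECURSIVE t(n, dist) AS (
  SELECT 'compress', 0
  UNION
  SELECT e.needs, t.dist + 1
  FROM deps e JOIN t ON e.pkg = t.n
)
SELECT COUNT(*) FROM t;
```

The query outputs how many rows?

5

Base: (compress, dist=0).
Iteration 1: edges from {compress} -> (index, dist=1), (parse, dist=1), (verify, dist=1).
Iteration 2: edges from {index,parse,verify} -> (verify, dist=2).
Iteration 3: no outgoing edges from {verify}; recursion stops.
Total rows emitted: 5.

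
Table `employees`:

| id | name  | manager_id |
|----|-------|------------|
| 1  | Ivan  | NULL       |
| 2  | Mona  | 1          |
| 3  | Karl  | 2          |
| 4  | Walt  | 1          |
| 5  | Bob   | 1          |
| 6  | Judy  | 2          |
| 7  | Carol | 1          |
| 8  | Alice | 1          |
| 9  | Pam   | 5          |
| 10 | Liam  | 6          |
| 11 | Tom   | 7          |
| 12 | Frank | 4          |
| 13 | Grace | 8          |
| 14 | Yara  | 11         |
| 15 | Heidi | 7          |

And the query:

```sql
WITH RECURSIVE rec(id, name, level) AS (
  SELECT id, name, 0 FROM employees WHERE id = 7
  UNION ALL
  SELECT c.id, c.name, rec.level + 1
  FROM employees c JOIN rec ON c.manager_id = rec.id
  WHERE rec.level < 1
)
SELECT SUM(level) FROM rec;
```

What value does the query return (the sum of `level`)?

Base: id=7 (Carol) at level 0.
Iteration 1: rows with manager_id in {7} -> Tom (id 11, level 1), Heidi (id 15, level 1).
Iteration 2: level < 1 fails for all current rows; recursion stops.
SUM(level) = 0 + 1 + 1 = 2.

2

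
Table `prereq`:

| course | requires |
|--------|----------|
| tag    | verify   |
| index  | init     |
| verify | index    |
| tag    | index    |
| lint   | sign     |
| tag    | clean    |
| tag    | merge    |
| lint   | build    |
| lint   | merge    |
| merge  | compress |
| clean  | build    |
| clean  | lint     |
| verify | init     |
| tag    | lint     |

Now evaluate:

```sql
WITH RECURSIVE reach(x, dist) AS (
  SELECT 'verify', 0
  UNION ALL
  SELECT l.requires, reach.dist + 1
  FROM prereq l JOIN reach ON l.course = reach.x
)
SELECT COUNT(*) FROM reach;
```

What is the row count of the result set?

Base: (verify, dist=0).
Iteration 1: edges from {verify} -> (index, dist=1), (init, dist=1).
Iteration 2: edges from {index,init} -> (init, dist=2).
Iteration 3: no outgoing edges from {init}; recursion stops.
Total rows emitted: 4.

4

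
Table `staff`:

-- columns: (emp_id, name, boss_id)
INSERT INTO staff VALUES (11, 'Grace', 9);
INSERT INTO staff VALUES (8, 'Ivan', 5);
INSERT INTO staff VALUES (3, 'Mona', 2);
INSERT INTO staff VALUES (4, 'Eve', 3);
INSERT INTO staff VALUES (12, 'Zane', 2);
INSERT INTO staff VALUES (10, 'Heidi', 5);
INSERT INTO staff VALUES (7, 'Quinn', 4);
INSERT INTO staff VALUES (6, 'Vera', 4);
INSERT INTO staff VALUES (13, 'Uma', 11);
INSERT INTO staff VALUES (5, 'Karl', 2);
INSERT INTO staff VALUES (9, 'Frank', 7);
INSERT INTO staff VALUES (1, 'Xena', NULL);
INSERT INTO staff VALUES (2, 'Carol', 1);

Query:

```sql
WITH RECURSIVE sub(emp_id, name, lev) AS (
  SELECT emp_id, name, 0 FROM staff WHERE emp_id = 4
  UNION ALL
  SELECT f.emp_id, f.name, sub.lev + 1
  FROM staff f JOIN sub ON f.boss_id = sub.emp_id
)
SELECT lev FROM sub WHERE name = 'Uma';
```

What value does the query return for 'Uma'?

4

Base: emp_id=4 (Eve) at lev 0.
Iteration 1: rows with boss_id in {4} -> Vera (id 6, lev 1), Quinn (id 7, lev 1).
Iteration 2: rows with boss_id in {6,7} -> Frank (id 9, lev 2).
Iteration 3: rows with boss_id in {9} -> Grace (id 11, lev 3).
Iteration 4: rows with boss_id in {11} -> Uma (id 13, lev 4).
Iteration 5: no rows with boss_id in {13}; recursion stops.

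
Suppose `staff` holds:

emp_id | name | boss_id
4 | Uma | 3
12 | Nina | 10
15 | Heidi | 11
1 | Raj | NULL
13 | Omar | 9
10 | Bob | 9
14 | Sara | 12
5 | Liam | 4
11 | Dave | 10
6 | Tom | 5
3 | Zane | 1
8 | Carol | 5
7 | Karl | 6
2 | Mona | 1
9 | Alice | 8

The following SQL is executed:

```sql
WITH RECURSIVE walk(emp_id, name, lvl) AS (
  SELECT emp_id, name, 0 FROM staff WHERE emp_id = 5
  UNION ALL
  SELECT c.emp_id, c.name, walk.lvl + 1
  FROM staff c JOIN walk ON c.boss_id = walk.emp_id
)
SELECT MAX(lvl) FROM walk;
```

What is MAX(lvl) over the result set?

5

Base: emp_id=5 (Liam) at lvl 0.
Iteration 1: rows with boss_id in {5} -> Tom (id 6, lvl 1), Carol (id 8, lvl 1).
Iteration 2: rows with boss_id in {6,8} -> Karl (id 7, lvl 2), Alice (id 9, lvl 2).
Iteration 3: rows with boss_id in {7,9} -> Bob (id 10, lvl 3), Omar (id 13, lvl 3).
Iteration 4: rows with boss_id in {10,13} -> Dave (id 11, lvl 4), Nina (id 12, lvl 4).
Iteration 5: rows with boss_id in {11,12} -> Sara (id 14, lvl 5), Heidi (id 15, lvl 5).
Iteration 6: no rows with boss_id in {14,15}; recursion stops.
lvl values: 0, 1, 1, 2, 2, 3, 3, 4, 4, 5, 5; the maximum is 5.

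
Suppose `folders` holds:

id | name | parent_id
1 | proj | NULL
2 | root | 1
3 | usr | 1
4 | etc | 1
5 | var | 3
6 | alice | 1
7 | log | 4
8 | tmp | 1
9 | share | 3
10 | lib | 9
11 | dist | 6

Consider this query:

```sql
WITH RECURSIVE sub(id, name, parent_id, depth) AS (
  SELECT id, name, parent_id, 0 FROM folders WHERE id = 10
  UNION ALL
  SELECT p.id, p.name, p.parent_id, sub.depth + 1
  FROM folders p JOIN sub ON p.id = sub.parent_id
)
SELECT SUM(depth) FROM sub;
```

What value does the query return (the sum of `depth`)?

Base: id=10 (lib), parent_id=9, depth 0.
Iteration 1: join on id=9 -> share (id 9, parent_id=3, depth 1).
Iteration 2: join on id=3 -> usr (id 3, parent_id=1, depth 2).
Iteration 3: join on id=1 -> proj (id 1, parent_id=NULL, depth 3).
Iteration 4: parent_id is NULL; no match; recursion stops.
SUM(depth) = 0 + 1 + 2 + 3 = 6.

6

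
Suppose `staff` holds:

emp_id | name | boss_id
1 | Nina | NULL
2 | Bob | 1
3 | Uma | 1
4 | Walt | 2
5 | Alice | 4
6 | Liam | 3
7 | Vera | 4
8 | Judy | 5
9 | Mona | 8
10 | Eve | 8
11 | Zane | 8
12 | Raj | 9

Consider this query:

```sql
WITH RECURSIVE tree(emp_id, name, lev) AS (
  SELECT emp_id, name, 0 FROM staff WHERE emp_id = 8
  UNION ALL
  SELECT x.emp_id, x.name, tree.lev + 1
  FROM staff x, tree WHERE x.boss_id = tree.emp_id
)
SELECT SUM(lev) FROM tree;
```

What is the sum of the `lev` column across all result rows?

Base: emp_id=8 (Judy) at lev 0.
Iteration 1: rows with boss_id in {8} -> Mona (id 9, lev 1), Eve (id 10, lev 1), Zane (id 11, lev 1).
Iteration 2: rows with boss_id in {9,10,11} -> Raj (id 12, lev 2).
Iteration 3: no rows with boss_id in {12}; recursion stops.
SUM(lev) = 0 + 1 + 1 + 1 + 2 = 5.

5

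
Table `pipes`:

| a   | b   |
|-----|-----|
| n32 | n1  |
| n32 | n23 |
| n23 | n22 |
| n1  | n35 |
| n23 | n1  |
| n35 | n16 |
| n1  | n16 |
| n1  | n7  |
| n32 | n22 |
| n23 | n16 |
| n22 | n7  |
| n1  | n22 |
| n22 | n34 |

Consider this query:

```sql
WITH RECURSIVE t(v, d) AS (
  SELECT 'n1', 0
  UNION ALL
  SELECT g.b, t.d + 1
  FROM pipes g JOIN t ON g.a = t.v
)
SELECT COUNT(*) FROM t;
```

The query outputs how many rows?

Base: (n1, d=0).
Iteration 1: edges from {n1} -> (n16, d=1), (n22, d=1), (n35, d=1), (n7, d=1).
Iteration 2: edges from {n16,n22,n35,n7} -> (n16, d=2), (n34, d=2), (n7, d=2).
Iteration 3: no outgoing edges from {n16,n34,n7}; recursion stops.
Total rows emitted: 8.

8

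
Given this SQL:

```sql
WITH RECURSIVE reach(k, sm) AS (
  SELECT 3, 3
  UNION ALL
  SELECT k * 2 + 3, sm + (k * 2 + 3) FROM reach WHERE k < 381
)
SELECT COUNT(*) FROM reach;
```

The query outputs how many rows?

7

Base: k=3, sm=3.
Iteration 1: 3 < 381 holds -> k = 3 * 2 + 3 = 9, sm = 3 + 9 = 12.
Iteration 2: 9 < 381 holds -> k = 9 * 2 + 3 = 21, sm = 12 + 21 = 33.
Iteration 3: 21 < 381 holds -> k = 21 * 2 + 3 = 45, sm = 33 + 45 = 78.
Iteration 4: 45 < 381 holds -> k = 45 * 2 + 3 = 93, sm = 78 + 93 = 171.
Iteration 5: 93 < 381 holds -> k = 93 * 2 + 3 = 189, sm = 171 + 189 = 360.
Iteration 6: 189 < 381 holds -> k = 189 * 2 + 3 = 381, sm = 360 + 381 = 741.
Iteration 7: 381 < 381 fails; recursion stops.
Total rows emitted: 7.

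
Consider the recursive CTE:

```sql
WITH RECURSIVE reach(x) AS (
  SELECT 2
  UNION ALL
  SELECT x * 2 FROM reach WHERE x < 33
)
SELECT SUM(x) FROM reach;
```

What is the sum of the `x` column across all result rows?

126

Base: x=2.
Iteration 1: 2 < 33 holds -> x = 2 * 2 = 4.
Iteration 2: 4 < 33 holds -> x = 4 * 2 = 8.
Iteration 3: 8 < 33 holds -> x = 8 * 2 = 16.
Iteration 4: 16 < 33 holds -> x = 16 * 2 = 32.
Iteration 5: 32 < 33 holds -> x = 32 * 2 = 64.
Iteration 6: 64 < 33 fails; recursion stops.
SUM(x) = 2 + 4 + 8 + 16 + 32 + 64 = 126.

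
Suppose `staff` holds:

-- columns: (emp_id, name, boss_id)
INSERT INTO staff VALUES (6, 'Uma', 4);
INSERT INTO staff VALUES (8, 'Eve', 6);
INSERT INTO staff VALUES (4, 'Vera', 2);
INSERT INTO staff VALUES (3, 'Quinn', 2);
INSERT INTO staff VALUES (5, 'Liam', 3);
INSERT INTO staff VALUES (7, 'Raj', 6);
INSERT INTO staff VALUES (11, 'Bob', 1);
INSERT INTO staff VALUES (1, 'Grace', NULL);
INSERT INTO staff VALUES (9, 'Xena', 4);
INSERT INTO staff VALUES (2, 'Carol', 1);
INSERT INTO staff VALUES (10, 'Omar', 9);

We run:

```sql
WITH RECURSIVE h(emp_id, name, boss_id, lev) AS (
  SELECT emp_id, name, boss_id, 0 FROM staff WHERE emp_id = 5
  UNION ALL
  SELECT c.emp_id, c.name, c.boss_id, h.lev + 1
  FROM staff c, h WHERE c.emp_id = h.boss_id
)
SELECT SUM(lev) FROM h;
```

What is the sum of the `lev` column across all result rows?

6

Base: emp_id=5 (Liam), boss_id=3, lev 0.
Iteration 1: join on emp_id=3 -> Quinn (id 3, boss_id=2, lev 1).
Iteration 2: join on emp_id=2 -> Carol (id 2, boss_id=1, lev 2).
Iteration 3: join on emp_id=1 -> Grace (id 1, boss_id=NULL, lev 3).
Iteration 4: boss_id is NULL; no match; recursion stops.
SUM(lev) = 0 + 1 + 2 + 3 = 6.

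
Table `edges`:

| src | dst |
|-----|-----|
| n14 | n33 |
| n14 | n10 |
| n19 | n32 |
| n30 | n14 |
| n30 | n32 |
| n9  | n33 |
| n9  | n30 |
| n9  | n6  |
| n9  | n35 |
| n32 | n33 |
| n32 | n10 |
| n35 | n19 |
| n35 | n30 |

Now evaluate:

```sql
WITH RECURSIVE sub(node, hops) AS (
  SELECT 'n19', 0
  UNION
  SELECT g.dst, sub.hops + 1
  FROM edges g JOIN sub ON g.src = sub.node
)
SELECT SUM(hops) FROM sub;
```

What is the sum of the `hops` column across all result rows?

Base: (n19, hops=0).
Iteration 1: edges from {n19} -> (n32, hops=1).
Iteration 2: edges from {n32} -> (n10, hops=2), (n33, hops=2).
Iteration 3: no outgoing edges from {n10,n33}; recursion stops.
SUM(hops) = 0 + 1 + 2 + 2 = 5.

5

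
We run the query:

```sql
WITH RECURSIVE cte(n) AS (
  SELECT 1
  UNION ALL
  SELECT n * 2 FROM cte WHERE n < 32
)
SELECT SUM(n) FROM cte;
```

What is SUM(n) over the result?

63

Base: n=1.
Iteration 1: 1 < 32 holds -> n = 1 * 2 = 2.
Iteration 2: 2 < 32 holds -> n = 2 * 2 = 4.
Iteration 3: 4 < 32 holds -> n = 4 * 2 = 8.
Iteration 4: 8 < 32 holds -> n = 8 * 2 = 16.
Iteration 5: 16 < 32 holds -> n = 16 * 2 = 32.
Iteration 6: 32 < 32 fails; recursion stops.
SUM(n) = 1 + 2 + 4 + 8 + 16 + 32 = 63.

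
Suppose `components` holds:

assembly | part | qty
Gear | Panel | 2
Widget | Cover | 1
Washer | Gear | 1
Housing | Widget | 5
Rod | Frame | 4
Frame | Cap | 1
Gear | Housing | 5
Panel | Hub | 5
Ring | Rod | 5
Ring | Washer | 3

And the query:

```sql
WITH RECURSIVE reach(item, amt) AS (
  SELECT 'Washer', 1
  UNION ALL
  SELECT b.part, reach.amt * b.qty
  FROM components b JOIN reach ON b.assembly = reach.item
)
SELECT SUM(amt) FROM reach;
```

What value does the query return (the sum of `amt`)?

Base: (Washer, amt=1).
Iteration 1: components of {Washer} -> Gear = 1*1 = 1.
Iteration 2: components of {Gear} -> Housing = 1*5 = 5, Panel = 1*2 = 2.
Iteration 3: components of {Housing,Panel} -> Hub = 2*5 = 10, Widget = 5*5 = 25.
Iteration 4: components of {Hub,Widget} -> Cover = 25*1 = 25.
Iteration 5: no further components; recursion stops.
SUM(amt) = 1 + 1 + 5 + 2 + 25 + 10 + 25 = 69.

69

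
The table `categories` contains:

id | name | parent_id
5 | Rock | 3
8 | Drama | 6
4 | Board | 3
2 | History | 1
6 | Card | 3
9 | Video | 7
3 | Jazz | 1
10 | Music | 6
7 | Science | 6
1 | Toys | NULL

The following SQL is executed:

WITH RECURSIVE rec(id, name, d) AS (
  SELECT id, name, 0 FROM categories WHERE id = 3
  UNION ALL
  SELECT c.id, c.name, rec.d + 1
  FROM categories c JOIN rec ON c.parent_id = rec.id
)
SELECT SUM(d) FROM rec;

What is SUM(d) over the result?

12

Base: id=3 (Jazz) at d 0.
Iteration 1: rows with parent_id in {3} -> Board (id 4, d 1), Rock (id 5, d 1), Card (id 6, d 1).
Iteration 2: rows with parent_id in {4,5,6} -> Science (id 7, d 2), Drama (id 8, d 2), Music (id 10, d 2).
Iteration 3: rows with parent_id in {7,8,10} -> Video (id 9, d 3).
Iteration 4: no rows with parent_id in {9}; recursion stops.
SUM(d) = 0 + 1 + 1 + 1 + 2 + 2 + 2 + 3 = 12.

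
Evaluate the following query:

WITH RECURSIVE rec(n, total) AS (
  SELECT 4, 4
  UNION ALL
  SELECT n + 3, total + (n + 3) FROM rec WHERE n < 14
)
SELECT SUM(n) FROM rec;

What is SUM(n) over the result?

Base: n=4, total=4.
Iteration 1: 4 < 14 holds -> n = 4 + 3 = 7, total = 4 + 7 = 11.
Iteration 2: 7 < 14 holds -> n = 7 + 3 = 10, total = 11 + 10 = 21.
Iteration 3: 10 < 14 holds -> n = 10 + 3 = 13, total = 21 + 13 = 34.
Iteration 4: 13 < 14 holds -> n = 13 + 3 = 16, total = 34 + 16 = 50.
Iteration 5: 16 < 14 fails; recursion stops.
SUM(n) = 4 + 7 + 10 + 13 + 16 = 50.

50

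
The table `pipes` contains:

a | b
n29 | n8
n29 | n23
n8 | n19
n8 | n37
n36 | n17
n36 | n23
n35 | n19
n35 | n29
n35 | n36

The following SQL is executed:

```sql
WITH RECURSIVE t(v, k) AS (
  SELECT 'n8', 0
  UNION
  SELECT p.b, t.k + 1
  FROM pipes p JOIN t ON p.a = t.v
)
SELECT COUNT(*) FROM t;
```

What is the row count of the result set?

Base: (n8, k=0).
Iteration 1: edges from {n8} -> (n19, k=1), (n37, k=1).
Iteration 2: no outgoing edges from {n19,n37}; recursion stops.
Total rows emitted: 3.

3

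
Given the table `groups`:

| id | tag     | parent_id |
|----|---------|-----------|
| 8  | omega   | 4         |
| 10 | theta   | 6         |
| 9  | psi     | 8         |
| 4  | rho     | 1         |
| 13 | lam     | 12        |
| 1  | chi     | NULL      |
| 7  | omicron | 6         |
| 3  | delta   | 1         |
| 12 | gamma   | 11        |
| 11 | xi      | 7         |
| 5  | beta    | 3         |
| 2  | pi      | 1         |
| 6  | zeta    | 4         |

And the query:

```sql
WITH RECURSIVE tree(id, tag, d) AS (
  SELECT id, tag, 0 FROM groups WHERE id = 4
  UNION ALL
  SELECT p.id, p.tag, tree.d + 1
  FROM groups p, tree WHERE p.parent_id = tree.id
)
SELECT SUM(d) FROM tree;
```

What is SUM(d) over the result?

Base: id=4 (rho) at d 0.
Iteration 1: rows with parent_id in {4} -> zeta (id 6, d 1), omega (id 8, d 1).
Iteration 2: rows with parent_id in {6,8} -> omicron (id 7, d 2), psi (id 9, d 2), theta (id 10, d 2).
Iteration 3: rows with parent_id in {7,9,10} -> xi (id 11, d 3).
Iteration 4: rows with parent_id in {11} -> gamma (id 12, d 4).
Iteration 5: rows with parent_id in {12} -> lam (id 13, d 5).
Iteration 6: no rows with parent_id in {13}; recursion stops.
SUM(d) = 0 + 1 + 1 + 2 + 2 + 2 + 3 + 4 + 5 = 20.

20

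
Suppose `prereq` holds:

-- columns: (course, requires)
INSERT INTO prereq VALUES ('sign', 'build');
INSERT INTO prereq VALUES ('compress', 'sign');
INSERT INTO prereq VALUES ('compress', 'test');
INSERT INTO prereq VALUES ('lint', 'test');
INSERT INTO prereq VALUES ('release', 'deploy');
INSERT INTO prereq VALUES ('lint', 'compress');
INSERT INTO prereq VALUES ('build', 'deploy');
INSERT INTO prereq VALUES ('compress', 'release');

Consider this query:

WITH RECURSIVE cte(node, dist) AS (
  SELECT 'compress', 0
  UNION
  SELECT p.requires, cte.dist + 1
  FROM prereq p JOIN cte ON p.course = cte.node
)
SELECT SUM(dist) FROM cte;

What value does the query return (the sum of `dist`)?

Base: (compress, dist=0).
Iteration 1: edges from {compress} -> (release, dist=1), (sign, dist=1), (test, dist=1).
Iteration 2: edges from {release,sign,test} -> (build, dist=2), (deploy, dist=2).
Iteration 3: edges from {build,deploy} -> (deploy, dist=3).
Iteration 4: no outgoing edges from {deploy}; recursion stops.
SUM(dist) = 0 + 1 + 1 + 1 + 2 + 2 + 3 = 10.

10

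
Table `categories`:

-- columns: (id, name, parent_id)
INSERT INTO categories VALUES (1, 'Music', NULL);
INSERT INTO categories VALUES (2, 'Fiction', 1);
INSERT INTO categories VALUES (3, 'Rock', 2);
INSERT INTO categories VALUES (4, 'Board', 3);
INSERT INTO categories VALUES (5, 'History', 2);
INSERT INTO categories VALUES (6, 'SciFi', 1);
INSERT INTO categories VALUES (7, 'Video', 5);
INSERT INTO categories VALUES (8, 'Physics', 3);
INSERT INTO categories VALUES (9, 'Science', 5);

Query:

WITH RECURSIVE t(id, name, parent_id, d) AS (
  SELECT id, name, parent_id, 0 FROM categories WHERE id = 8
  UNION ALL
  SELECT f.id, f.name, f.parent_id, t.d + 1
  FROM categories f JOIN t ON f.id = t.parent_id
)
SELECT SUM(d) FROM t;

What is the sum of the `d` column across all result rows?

6

Base: id=8 (Physics), parent_id=3, d 0.
Iteration 1: join on id=3 -> Rock (id 3, parent_id=2, d 1).
Iteration 2: join on id=2 -> Fiction (id 2, parent_id=1, d 2).
Iteration 3: join on id=1 -> Music (id 1, parent_id=NULL, d 3).
Iteration 4: parent_id is NULL; no match; recursion stops.
SUM(d) = 0 + 1 + 2 + 3 = 6.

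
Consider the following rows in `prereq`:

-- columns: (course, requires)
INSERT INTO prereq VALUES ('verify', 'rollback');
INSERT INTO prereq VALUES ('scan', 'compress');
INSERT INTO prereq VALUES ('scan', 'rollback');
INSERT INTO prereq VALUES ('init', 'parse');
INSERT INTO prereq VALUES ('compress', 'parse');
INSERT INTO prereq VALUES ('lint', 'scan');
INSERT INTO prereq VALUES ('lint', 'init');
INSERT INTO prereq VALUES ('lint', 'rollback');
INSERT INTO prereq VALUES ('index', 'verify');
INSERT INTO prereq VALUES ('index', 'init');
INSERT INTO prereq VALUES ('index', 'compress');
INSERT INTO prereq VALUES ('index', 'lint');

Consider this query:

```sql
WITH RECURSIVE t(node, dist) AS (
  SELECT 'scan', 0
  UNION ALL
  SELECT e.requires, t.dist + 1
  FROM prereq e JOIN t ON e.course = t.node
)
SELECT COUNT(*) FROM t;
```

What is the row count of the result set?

4

Base: (scan, dist=0).
Iteration 1: edges from {scan} -> (compress, dist=1), (rollback, dist=1).
Iteration 2: edges from {compress,rollback} -> (parse, dist=2).
Iteration 3: no outgoing edges from {parse}; recursion stops.
Total rows emitted: 4.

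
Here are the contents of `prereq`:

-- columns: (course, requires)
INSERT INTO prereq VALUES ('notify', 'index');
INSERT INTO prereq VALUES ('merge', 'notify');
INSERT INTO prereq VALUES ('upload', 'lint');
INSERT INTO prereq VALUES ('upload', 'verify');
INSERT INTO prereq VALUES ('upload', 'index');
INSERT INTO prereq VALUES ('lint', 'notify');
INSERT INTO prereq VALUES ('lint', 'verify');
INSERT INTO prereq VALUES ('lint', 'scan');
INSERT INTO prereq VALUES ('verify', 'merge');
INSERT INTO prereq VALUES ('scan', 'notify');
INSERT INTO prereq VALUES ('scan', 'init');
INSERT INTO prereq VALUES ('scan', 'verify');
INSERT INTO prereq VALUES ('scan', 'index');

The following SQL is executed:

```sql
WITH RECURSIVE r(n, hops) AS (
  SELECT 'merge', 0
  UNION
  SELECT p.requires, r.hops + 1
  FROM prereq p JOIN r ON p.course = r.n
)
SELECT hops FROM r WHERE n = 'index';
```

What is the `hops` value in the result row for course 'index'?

Base: (merge, hops=0).
Iteration 1: edges from {merge} -> (notify, hops=1).
Iteration 2: edges from {notify} -> (index, hops=2).
Iteration 3: no outgoing edges from {index}; recursion stops.

2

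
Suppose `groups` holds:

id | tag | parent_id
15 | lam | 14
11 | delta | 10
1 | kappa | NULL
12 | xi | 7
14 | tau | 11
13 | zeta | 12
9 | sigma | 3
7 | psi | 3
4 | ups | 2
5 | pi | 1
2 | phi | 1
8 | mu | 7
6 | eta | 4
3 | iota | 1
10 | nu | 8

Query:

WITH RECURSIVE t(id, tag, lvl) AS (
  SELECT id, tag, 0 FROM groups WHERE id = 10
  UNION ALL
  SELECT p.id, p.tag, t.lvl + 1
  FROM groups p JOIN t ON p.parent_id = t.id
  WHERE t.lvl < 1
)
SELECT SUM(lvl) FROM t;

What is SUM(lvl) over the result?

Base: id=10 (nu) at lvl 0.
Iteration 1: rows with parent_id in {10} -> delta (id 11, lvl 1).
Iteration 2: lvl < 1 fails for all current rows; recursion stops.
SUM(lvl) = 0 + 1 = 1.

1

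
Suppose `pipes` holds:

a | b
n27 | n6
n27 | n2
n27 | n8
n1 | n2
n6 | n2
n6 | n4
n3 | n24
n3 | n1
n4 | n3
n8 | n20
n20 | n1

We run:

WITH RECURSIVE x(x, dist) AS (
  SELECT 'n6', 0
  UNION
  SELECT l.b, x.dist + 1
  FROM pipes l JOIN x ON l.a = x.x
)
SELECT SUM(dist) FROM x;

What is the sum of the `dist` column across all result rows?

14

Base: (n6, dist=0).
Iteration 1: edges from {n6} -> (n2, dist=1), (n4, dist=1).
Iteration 2: edges from {n2,n4} -> (n3, dist=2).
Iteration 3: edges from {n3} -> (n1, dist=3), (n24, dist=3).
Iteration 4: edges from {n1,n24} -> (n2, dist=4).
Iteration 5: no outgoing edges from {n2}; recursion stops.
SUM(dist) = 0 + 1 + 1 + 2 + 3 + 3 + 4 = 14.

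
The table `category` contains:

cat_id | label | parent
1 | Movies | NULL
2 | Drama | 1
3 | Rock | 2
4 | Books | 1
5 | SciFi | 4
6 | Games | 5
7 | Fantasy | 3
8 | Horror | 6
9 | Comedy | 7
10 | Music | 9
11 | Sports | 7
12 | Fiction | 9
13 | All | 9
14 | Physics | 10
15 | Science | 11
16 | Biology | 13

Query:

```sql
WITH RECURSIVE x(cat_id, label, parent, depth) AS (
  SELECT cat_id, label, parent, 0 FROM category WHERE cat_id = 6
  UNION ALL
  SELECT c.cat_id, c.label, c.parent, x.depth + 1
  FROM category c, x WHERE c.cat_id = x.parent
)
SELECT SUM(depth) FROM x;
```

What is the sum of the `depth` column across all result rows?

6

Base: cat_id=6 (Games), parent=5, depth 0.
Iteration 1: join on cat_id=5 -> SciFi (id 5, parent=4, depth 1).
Iteration 2: join on cat_id=4 -> Books (id 4, parent=1, depth 2).
Iteration 3: join on cat_id=1 -> Movies (id 1, parent=NULL, depth 3).
Iteration 4: parent is NULL; no match; recursion stops.
SUM(depth) = 0 + 1 + 2 + 3 = 6.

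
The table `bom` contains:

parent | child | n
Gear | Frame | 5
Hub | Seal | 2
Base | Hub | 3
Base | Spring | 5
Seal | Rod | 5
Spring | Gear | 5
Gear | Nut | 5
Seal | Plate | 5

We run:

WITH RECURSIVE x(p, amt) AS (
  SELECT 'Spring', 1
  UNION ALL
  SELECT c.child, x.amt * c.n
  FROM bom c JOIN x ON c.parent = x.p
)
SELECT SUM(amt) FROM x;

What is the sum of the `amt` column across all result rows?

56

Base: (Spring, amt=1).
Iteration 1: components of {Spring} -> Gear = 1*5 = 5.
Iteration 2: components of {Gear} -> Frame = 5*5 = 25, Nut = 5*5 = 25.
Iteration 3: no further components; recursion stops.
SUM(amt) = 1 + 5 + 25 + 25 = 56.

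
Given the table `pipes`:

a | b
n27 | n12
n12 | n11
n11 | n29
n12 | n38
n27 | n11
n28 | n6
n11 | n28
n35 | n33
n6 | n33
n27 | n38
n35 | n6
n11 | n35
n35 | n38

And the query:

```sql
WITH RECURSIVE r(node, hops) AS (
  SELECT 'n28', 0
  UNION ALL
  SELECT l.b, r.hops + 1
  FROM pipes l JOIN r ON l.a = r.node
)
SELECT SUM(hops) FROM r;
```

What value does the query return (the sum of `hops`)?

3

Base: (n28, hops=0).
Iteration 1: edges from {n28} -> (n6, hops=1).
Iteration 2: edges from {n6} -> (n33, hops=2).
Iteration 3: no outgoing edges from {n33}; recursion stops.
SUM(hops) = 0 + 1 + 2 = 3.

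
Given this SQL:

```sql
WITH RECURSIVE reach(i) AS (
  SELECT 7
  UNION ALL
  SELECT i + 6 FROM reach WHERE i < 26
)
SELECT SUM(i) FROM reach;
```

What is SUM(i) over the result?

Base: i=7.
Iteration 1: 7 < 26 holds -> i = 7 + 6 = 13.
Iteration 2: 13 < 26 holds -> i = 13 + 6 = 19.
Iteration 3: 19 < 26 holds -> i = 19 + 6 = 25.
Iteration 4: 25 < 26 holds -> i = 25 + 6 = 31.
Iteration 5: 31 < 26 fails; recursion stops.
SUM(i) = 7 + 13 + 19 + 25 + 31 = 95.

95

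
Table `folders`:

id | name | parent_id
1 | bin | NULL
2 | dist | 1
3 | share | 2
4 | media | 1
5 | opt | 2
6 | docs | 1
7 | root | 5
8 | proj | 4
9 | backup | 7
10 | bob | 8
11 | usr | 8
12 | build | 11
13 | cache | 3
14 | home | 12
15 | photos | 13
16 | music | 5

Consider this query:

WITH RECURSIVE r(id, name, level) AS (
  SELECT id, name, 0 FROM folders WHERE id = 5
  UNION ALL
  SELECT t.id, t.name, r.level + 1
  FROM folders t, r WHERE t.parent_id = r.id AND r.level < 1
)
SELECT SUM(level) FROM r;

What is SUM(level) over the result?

Base: id=5 (opt) at level 0.
Iteration 1: rows with parent_id in {5} -> root (id 7, level 1), music (id 16, level 1).
Iteration 2: level < 1 fails for all current rows; recursion stops.
SUM(level) = 0 + 1 + 1 = 2.

2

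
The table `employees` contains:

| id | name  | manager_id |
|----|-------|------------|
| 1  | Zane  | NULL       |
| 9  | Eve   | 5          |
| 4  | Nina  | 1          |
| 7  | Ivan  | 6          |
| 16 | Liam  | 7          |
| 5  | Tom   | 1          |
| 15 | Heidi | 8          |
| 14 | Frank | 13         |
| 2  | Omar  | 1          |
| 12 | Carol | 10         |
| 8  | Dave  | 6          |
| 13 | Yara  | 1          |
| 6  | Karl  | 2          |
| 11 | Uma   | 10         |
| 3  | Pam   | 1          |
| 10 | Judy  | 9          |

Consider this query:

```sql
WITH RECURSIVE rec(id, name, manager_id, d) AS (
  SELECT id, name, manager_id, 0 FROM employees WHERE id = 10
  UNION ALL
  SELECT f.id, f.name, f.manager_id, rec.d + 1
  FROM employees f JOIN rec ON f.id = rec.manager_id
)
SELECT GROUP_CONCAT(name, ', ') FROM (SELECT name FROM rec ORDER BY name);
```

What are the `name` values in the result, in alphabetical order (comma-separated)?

Eve, Judy, Tom, Zane

Base: id=10 (Judy), manager_id=9, d 0.
Iteration 1: join on id=9 -> Eve (id 9, manager_id=5, d 1).
Iteration 2: join on id=5 -> Tom (id 5, manager_id=1, d 2).
Iteration 3: join on id=1 -> Zane (id 1, manager_id=NULL, d 3).
Iteration 4: manager_id is NULL; no match; recursion stops.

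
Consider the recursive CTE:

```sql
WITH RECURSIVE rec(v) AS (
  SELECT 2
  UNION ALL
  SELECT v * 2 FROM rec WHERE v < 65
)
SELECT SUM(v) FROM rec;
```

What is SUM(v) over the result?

254

Base: v=2.
Iteration 1: 2 < 65 holds -> v = 2 * 2 = 4.
Iteration 2: 4 < 65 holds -> v = 4 * 2 = 8.
Iteration 3: 8 < 65 holds -> v = 8 * 2 = 16.
Iteration 4: 16 < 65 holds -> v = 16 * 2 = 32.
Iteration 5: 32 < 65 holds -> v = 32 * 2 = 64.
Iteration 6: 64 < 65 holds -> v = 64 * 2 = 128.
Iteration 7: 128 < 65 fails; recursion stops.
SUM(v) = 2 + 4 + 8 + 16 + 32 + 64 + 128 = 254.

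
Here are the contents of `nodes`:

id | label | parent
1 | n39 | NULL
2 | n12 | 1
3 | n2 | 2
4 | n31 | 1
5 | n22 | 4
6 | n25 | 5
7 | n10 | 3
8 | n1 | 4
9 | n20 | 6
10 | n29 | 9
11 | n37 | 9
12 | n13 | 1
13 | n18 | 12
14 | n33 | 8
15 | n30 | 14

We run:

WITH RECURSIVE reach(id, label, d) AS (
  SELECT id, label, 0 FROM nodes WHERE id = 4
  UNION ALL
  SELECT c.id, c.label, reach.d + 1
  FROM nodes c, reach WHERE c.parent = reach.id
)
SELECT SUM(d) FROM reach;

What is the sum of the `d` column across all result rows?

20

Base: id=4 (n31) at d 0.
Iteration 1: rows with parent in {4} -> n22 (id 5, d 1), n1 (id 8, d 1).
Iteration 2: rows with parent in {5,8} -> n25 (id 6, d 2), n33 (id 14, d 2).
Iteration 3: rows with parent in {6,14} -> n20 (id 9, d 3), n30 (id 15, d 3).
Iteration 4: rows with parent in {9,15} -> n29 (id 10, d 4), n37 (id 11, d 4).
Iteration 5: no rows with parent in {10,11}; recursion stops.
SUM(d) = 0 + 1 + 1 + 2 + 2 + 3 + 3 + 4 + 4 = 20.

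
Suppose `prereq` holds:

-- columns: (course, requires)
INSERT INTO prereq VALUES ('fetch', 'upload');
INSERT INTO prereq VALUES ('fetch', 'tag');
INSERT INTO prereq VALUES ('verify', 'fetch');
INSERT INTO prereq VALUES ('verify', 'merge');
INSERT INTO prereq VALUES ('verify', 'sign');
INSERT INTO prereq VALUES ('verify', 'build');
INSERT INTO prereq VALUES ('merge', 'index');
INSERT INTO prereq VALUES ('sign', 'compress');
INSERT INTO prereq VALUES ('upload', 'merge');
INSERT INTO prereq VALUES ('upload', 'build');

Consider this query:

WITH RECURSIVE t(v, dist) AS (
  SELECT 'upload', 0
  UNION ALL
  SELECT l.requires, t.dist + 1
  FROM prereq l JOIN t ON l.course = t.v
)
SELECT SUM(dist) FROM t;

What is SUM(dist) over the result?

4

Base: (upload, dist=0).
Iteration 1: edges from {upload} -> (build, dist=1), (merge, dist=1).
Iteration 2: edges from {build,merge} -> (index, dist=2).
Iteration 3: no outgoing edges from {index}; recursion stops.
SUM(dist) = 0 + 1 + 1 + 2 = 4.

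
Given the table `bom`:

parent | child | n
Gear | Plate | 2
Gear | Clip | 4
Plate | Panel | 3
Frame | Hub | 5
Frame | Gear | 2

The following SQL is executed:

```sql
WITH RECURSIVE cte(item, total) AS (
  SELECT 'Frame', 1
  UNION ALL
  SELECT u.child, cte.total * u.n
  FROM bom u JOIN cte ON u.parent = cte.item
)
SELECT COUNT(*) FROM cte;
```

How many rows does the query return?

6

Base: (Frame, total=1).
Iteration 1: components of {Frame} -> Gear = 1*2 = 2, Hub = 1*5 = 5.
Iteration 2: components of {Gear,Hub} -> Clip = 2*4 = 8, Plate = 2*2 = 4.
Iteration 3: components of {Clip,Plate} -> Panel = 4*3 = 12.
Iteration 4: no further components; recursion stops.
Total rows emitted: 6.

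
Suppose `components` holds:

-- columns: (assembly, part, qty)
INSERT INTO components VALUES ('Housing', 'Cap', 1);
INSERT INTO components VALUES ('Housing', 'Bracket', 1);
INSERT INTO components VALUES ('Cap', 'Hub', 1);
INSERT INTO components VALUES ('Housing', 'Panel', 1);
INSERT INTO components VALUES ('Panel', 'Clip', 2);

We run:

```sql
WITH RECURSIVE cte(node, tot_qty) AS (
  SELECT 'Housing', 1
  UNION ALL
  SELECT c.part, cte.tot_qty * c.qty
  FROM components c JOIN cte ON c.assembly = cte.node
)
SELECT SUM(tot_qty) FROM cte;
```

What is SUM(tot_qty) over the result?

Base: (Housing, tot_qty=1).
Iteration 1: components of {Housing} -> Bracket = 1*1 = 1, Cap = 1*1 = 1, Panel = 1*1 = 1.
Iteration 2: components of {Bracket,Cap,Panel} -> Clip = 1*2 = 2, Hub = 1*1 = 1.
Iteration 3: no further components; recursion stops.
SUM(tot_qty) = 1 + 1 + 1 + 1 + 1 + 2 = 7.

7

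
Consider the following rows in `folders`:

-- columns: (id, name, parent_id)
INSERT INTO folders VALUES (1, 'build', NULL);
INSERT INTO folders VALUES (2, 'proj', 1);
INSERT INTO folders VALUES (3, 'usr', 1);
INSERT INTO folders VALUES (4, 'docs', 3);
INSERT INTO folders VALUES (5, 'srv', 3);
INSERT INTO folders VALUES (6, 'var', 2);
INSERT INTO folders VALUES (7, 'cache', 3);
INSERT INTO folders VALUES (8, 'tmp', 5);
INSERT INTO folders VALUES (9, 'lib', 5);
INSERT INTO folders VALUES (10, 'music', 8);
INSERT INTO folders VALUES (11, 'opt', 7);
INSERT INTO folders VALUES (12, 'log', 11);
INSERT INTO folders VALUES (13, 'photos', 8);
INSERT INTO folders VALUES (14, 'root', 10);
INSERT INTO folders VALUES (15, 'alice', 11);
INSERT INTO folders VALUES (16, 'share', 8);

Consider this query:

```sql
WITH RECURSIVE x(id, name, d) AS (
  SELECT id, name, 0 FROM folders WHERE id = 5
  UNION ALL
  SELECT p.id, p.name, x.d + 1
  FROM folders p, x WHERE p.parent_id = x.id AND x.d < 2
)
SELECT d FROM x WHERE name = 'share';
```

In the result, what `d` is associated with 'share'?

Base: id=5 (srv) at d 0.
Iteration 1: rows with parent_id in {5} -> tmp (id 8, d 1), lib (id 9, d 1).
Iteration 2: rows with parent_id in {8,9} -> music (id 10, d 2), photos (id 13, d 2), share (id 16, d 2).
Iteration 3: d < 2 fails for all current rows; recursion stops.

2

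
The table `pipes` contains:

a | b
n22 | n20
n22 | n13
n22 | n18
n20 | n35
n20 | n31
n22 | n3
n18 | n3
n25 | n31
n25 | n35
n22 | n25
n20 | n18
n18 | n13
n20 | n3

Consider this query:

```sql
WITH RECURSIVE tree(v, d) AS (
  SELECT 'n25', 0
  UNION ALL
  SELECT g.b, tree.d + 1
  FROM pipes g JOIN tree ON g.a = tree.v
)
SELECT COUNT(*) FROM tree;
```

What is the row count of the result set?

Base: (n25, d=0).
Iteration 1: edges from {n25} -> (n31, d=1), (n35, d=1).
Iteration 2: no outgoing edges from {n31,n35}; recursion stops.
Total rows emitted: 3.

3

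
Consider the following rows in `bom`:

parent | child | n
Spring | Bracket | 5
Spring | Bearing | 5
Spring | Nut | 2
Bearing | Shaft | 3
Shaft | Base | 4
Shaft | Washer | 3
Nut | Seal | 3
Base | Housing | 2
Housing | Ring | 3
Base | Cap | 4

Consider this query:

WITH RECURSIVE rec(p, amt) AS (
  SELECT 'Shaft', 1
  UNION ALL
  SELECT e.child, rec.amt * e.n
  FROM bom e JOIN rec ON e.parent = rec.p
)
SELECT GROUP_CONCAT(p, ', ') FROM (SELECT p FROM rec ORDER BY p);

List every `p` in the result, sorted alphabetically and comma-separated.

Base, Cap, Housing, Ring, Shaft, Washer

Base: (Shaft, amt=1).
Iteration 1: components of {Shaft} -> Base = 1*4 = 4, Washer = 1*3 = 3.
Iteration 2: components of {Base,Washer} -> Cap = 4*4 = 16, Housing = 4*2 = 8.
Iteration 3: components of {Cap,Housing} -> Ring = 8*3 = 24.
Iteration 4: no further components; recursion stops.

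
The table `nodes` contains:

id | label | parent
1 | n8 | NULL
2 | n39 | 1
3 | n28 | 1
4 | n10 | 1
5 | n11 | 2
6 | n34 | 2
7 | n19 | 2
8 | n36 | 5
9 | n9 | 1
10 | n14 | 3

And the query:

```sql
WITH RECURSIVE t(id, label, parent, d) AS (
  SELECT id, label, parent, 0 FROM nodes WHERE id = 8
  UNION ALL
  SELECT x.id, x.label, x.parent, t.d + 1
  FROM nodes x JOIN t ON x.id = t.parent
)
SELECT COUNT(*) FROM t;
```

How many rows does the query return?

4

Base: id=8 (n36), parent=5, d 0.
Iteration 1: join on id=5 -> n11 (id 5, parent=2, d 1).
Iteration 2: join on id=2 -> n39 (id 2, parent=1, d 2).
Iteration 3: join on id=1 -> n8 (id 1, parent=NULL, d 3).
Iteration 4: parent is NULL; no match; recursion stops.
Total rows emitted: 4.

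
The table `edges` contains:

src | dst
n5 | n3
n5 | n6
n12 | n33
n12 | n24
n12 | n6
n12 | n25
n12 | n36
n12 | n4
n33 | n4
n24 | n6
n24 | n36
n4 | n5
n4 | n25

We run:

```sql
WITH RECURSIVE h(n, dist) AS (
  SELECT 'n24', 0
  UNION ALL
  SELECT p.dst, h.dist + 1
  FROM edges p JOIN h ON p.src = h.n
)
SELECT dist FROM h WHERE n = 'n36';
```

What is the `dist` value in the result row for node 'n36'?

1

Base: (n24, dist=0).
Iteration 1: edges from {n24} -> (n36, dist=1), (n6, dist=1).
Iteration 2: no outgoing edges from {n36,n6}; recursion stops.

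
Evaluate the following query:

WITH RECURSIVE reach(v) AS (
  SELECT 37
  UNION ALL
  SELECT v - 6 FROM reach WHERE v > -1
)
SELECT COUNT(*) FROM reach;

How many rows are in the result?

Base: v=37.
Iteration 1: 37 > -1 holds -> v = 37 - 6 = 31.
Iteration 2: 31 > -1 holds -> v = 31 - 6 = 25.
Iteration 3: 25 > -1 holds -> v = 25 - 6 = 19.
Iteration 4: 19 > -1 holds -> v = 19 - 6 = 13.
Iteration 5: 13 > -1 holds -> v = 13 - 6 = 7.
Iteration 6: 7 > -1 holds -> v = 7 - 6 = 1.
Iteration 7: 1 > -1 holds -> v = 1 - 6 = -5.
Iteration 8: -5 > -1 fails; recursion stops.
Total rows emitted: 8.

8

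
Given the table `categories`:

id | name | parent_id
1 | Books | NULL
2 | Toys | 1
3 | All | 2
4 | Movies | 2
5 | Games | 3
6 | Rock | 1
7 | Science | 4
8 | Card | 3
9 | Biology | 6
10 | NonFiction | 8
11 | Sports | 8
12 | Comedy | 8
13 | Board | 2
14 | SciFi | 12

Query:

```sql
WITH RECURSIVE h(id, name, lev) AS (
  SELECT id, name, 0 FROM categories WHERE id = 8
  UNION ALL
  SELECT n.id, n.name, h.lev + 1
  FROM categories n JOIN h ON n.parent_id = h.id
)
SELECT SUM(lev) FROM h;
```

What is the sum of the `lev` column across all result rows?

5

Base: id=8 (Card) at lev 0.
Iteration 1: rows with parent_id in {8} -> NonFiction (id 10, lev 1), Sports (id 11, lev 1), Comedy (id 12, lev 1).
Iteration 2: rows with parent_id in {10,11,12} -> SciFi (id 14, lev 2).
Iteration 3: no rows with parent_id in {14}; recursion stops.
SUM(lev) = 0 + 1 + 1 + 1 + 2 = 5.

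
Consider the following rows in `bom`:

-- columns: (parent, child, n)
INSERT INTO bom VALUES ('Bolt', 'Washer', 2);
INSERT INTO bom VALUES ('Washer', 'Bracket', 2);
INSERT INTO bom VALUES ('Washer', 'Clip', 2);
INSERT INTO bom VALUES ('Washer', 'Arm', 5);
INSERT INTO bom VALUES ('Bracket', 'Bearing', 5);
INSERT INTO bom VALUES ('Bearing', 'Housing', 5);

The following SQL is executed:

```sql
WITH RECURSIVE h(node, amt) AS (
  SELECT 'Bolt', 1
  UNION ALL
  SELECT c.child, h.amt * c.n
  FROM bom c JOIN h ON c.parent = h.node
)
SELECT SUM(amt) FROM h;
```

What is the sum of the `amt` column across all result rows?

141

Base: (Bolt, amt=1).
Iteration 1: components of {Bolt} -> Washer = 1*2 = 2.
Iteration 2: components of {Washer} -> Arm = 2*5 = 10, Bracket = 2*2 = 4, Clip = 2*2 = 4.
Iteration 3: components of {Arm,Bracket,Clip} -> Bearing = 4*5 = 20.
Iteration 4: components of {Bearing} -> Housing = 20*5 = 100.
Iteration 5: no further components; recursion stops.
SUM(amt) = 1 + 2 + 4 + 4 + 10 + 20 + 100 = 141.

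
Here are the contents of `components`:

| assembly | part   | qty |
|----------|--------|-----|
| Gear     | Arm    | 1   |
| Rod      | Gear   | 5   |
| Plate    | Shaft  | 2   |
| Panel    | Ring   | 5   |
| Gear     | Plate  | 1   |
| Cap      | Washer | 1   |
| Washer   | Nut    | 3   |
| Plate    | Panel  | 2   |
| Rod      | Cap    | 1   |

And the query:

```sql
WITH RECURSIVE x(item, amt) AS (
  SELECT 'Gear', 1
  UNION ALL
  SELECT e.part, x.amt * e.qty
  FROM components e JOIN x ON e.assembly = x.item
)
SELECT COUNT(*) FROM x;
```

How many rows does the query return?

6

Base: (Gear, amt=1).
Iteration 1: components of {Gear} -> Arm = 1*1 = 1, Plate = 1*1 = 1.
Iteration 2: components of {Arm,Plate} -> Panel = 1*2 = 2, Shaft = 1*2 = 2.
Iteration 3: components of {Panel,Shaft} -> Ring = 2*5 = 10.
Iteration 4: no further components; recursion stops.
Total rows emitted: 6.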